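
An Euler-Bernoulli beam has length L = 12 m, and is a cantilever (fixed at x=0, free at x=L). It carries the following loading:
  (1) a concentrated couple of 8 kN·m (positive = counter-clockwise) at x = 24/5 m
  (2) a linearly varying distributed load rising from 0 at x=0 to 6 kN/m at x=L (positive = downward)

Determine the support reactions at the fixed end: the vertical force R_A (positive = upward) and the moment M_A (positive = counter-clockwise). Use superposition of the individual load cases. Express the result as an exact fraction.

Load 1 — applied couple M₀=8 kN·m at a=24/5 m (b=L-a=36/5):
  R_A = 0 kN
  M_A = -M₀ = -8 kN·m
Load 2 — triangular load w₀=6 kN/m (0→w₀ over full span):
  R_A = w₀L/2 = 6·12/2 = 36 kN
  M_A = w₀L²/3 = 6·12²/3 = 288 kN·m
Superposition: R_A = 36 kN, M_A = 280 kN·m

R_A = 36 kN, M_A = 280 kN·m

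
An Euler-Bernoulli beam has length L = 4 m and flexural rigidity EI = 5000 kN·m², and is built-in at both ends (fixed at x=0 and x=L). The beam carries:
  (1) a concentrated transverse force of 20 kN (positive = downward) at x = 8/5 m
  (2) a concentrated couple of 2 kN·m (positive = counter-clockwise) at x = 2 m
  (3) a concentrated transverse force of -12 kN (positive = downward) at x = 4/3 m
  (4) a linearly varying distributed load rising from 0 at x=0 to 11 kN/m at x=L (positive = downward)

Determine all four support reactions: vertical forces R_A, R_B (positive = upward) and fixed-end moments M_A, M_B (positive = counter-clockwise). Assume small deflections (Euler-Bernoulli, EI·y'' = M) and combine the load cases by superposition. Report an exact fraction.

Load 1 — point force P=20 kN at a=8/5 m (b=L-a=12/5):
  R_A = Pb²(3a+b)/L³ = 20·(12/5)²·(3·(8/5)+(12/5))/4³ = 324/25 kN
  M_A = Pab²/L² = 20·(8/5)·(12/5)²/4² = 288/25 kN·m
  R_B = Pa²(a+3b)/L³ = 20·(8/5)²·((8/5)+3·(12/5))/4³ = 176/25 kN
  M_B = -Pa²b/L² = -20·(8/5)²·(12/5)/4² = -192/25 kN·m
Load 2 — applied couple M₀=2 kN·m at a=2 m (b=L-a=2):
  R_A = 6M₀ab/L³ = 6·2·2·2/4³ = 3/4 kN
  M_A = M₀b(2a-b)/L² = 2·2·(2·2-2)/4² = 1/2 kN·m
  R_B = -6M₀ab/L³ = -6·2·2·2/4³ = -3/4 kN
  M_B = M₀a(2b-a)/L² = 2·2·(2·2-2)/4² = 1/2 kN·m
Load 3 — point force P=-12 kN at a=4/3 m (b=L-a=8/3):
  R_A = Pb²(3a+b)/L³ = (-12)·(8/3)²·(3·(4/3)+(8/3))/4³ = -80/9 kN
  M_A = Pab²/L² = (-12)·(4/3)·(8/3)²/4² = -64/9 kN·m
  R_B = Pa²(a+3b)/L³ = (-12)·(4/3)²·((4/3)+3·(8/3))/4³ = -28/9 kN
  M_B = -Pa²b/L² = -(-12)·(4/3)²·(8/3)/4² = 32/9 kN·m
Load 4 — triangular load w₀=11 kN/m (0→w₀ over full span):
  R_A = 3w₀L/20 = 3·11·4/20 = 33/5 kN
  M_A = w₀L²/30 = 11·4²/30 = 88/15 kN·m
  R_B = 7w₀L/20 = 7·11·4/20 = 77/5 kN
  M_B = -w₀L²/20 = -11·4²/20 = -44/5 kN·m
Superposition: R_A = 10279/900 kN, M_A = 4849/450 kN·m, R_B = 16721/900 kN, M_B = -5591/450 kN·m

R_A = 10279/900 kN, M_A = 4849/450 kN·m, R_B = 16721/900 kN, M_B = -5591/450 kN·m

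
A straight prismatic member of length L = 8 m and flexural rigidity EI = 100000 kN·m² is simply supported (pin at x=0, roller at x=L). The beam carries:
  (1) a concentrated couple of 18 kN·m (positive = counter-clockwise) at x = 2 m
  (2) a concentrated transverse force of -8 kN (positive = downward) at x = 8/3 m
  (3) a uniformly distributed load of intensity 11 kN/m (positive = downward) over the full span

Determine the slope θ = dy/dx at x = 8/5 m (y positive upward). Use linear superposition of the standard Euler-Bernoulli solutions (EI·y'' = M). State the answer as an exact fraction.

Load 1 — applied couple M₀=18 kN·m at a=2 m (b=L-a=6):
  θ_1 = (M₀x²/(2L)+C₁)/EI  [x≤a] with C₁=M₀(3b²-L²)/(6L)=33/2 = (18·(8/5)²/(2·8)+(33/2))/100000 = 969/5000000 rad
Load 2 — point force P=-8 kN at a=8/3 m (b=L-a=16/3):
  θ_2 = -Pb(L²-b²-3x²)/(6LEI)  [x≤a] = -(-8)·(16/3)·(8²-(16/3)²-3·(8/5)²)/(6·8·100000) = 1568/6328125 rad
Load 3 — uniform load w=11 kN/m over full span:
  θ_3 = -w(L³-6Lx²+4x³)/(24EI) = -11·(8³-6·8·(8/5)²+4·(8/5)³)/(24·100000) = -726/390625 rad
Superposition: θ = Σ θ_i = -2869379/2025000000 rad ≈ -0.001417 rad

θ(8/5) = -2869379/2025000000 rad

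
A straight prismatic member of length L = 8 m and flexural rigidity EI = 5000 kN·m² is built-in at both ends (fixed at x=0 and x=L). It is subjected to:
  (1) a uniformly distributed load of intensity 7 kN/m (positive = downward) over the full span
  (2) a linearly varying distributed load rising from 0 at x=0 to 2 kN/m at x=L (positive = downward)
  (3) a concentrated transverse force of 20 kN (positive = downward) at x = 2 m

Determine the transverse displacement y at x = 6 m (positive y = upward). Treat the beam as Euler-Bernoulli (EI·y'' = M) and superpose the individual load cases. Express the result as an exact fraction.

Load 1 — uniform load w=7 kN/m over full span:
  y_1 = -wx²(L-x)²/(24EI) = -7·6²·(8-6)²/(24·5000) = -21/2500 m
Load 2 — triangular load w₀=2 kN/m (0→w₀ over full span):
  y_2 = -w₀x²(L-x)²(x+2L)/(120LEI) = -2·6²·(8-6)²·(6+2·8)/(120·8·5000) = -33/25000 m
Load 3 — point force P=20 kN at a=2 m (b=L-a=6):
  y_3 = -Pa²(L-x)²(3bL-(3b+a)(L-x))/(6L³EI)  [x>a] = -20·2²·(8-6)²·(3·6·8-(3·6+2)·(8-6))/(6·8³·5000) = -13/6000 m
Superposition: y = Σ y_i = -1783/150000 m ≈ -0.011887 m

y(6) = -1783/150000 m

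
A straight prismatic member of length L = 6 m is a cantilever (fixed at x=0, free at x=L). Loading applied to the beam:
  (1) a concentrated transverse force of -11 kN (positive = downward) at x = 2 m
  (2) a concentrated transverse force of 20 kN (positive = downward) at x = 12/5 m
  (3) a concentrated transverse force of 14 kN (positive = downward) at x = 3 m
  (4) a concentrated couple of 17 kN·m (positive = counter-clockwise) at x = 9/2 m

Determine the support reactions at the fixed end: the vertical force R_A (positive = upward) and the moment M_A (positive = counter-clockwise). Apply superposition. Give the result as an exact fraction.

Load 1 — point force P=-11 kN at a=2 m (b=L-a=4):
  R_A = P = (-11) = -11 kN
  M_A = Pa = (-11)·2 = -22 kN·m
Load 2 — point force P=20 kN at a=12/5 m (b=L-a=18/5):
  R_A = P = 20 kN
  M_A = Pa = 20·(12/5) = 48 kN·m
Load 3 — point force P=14 kN at a=3 m (b=L-a=3):
  R_A = P = 14 kN
  M_A = Pa = 14·3 = 42 kN·m
Load 4 — applied couple M₀=17 kN·m at a=9/2 m (b=L-a=3/2):
  R_A = 0 kN
  M_A = -M₀ = -17 kN·m
Superposition: R_A = 23 kN, M_A = 51 kN·m

R_A = 23 kN, M_A = 51 kN·m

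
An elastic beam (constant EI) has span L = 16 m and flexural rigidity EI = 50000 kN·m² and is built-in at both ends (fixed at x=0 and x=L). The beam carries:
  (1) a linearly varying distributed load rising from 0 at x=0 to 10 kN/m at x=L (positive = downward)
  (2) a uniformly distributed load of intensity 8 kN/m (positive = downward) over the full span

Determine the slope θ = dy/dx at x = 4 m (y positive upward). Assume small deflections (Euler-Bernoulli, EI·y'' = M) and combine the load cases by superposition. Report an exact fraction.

θ(4) = -103/12500 rad

Load 1 — triangular load w₀=10 kN/m (0→w₀ over full span):
  θ_1 = -w₀(2x(L-x)(L-2x)(x+2L)+x²(L-x)²)/(120LEI) = -10·(2·4·(16-4)·(16-2·4)·(4+2·16)+4²·(16-4)²)/(120·16·50000) = -39/12500 rad
Load 2 — uniform load w=8 kN/m over full span:
  θ_2 = -wx(L-x)(L-2x)/(12EI) = -8·4·(16-4)·(16-2·4)/(12·50000) = -16/3125 rad
Superposition: θ = Σ θ_i = -103/12500 rad ≈ -0.008240 rad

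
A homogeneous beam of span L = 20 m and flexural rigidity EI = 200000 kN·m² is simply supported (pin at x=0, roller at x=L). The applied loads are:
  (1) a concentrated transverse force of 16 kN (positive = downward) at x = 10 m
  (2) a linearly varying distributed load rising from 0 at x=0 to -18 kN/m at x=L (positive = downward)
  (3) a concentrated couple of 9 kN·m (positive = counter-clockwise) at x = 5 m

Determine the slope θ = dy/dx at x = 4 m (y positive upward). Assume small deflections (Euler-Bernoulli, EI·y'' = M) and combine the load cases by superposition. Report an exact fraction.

θ(4) = 80713/8000000 rad

Load 1 — point force P=16 kN at a=10 m (b=L-a=10):
  θ_1 = -Pb(L²-b²-3x²)/(6LEI)  [x≤a] = -16·10·(20²-10²-3·4²)/(6·20·200000) = -21/12500 rad
Load 2 — triangular load w₀=-18 kN/m (0→w₀ over full span):
  θ_2 = -w₀(7L⁴-30L²x²+15x⁴)/(360LEI) = -(-18)·(7·20⁴-30·20²·4²+15·4⁴)/(360·20·200000) = 182/15625 rad
Load 3 — applied couple M₀=9 kN·m at a=5 m (b=L-a=15):
  θ_3 = (M₀x²/(2L)+C₁)/EI  [x≤a] with C₁=M₀(3b²-L²)/(6L)=165/8 = (9·4²/(2·20)+(165/8))/200000 = 969/8000000 rad
Superposition: θ = Σ θ_i = 80713/8000000 rad ≈ 0.010089 rad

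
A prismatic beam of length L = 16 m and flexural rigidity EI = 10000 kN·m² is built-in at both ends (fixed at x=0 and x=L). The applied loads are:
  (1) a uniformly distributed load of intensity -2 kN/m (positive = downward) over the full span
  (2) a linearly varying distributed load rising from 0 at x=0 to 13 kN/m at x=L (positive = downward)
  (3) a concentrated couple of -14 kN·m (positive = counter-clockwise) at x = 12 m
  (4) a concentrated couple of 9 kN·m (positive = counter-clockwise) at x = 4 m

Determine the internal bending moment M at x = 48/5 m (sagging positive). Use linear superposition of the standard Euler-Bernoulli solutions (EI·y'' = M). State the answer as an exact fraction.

Load 1 — uniform load w=-2 kN/m over full span:
  M_1 = wLx/2 - wL²/12 - wx²/2 = (-2)·16·(48/5)/2 - (-2)·16²/12 - (-2)·(48/5)²/2 = -1408/75 kN·m
Load 2 — triangular load w₀=13 kN/m (0→w₀ over full span):
  M_2 = 3w₀Lx/20 - w₀L²/30 - w₀x³/(6L) = 3·13·16·(48/5)/20 - 13·16²/30 - 13·(48/5)³/(6·16) = 25792/375 kN·m
Load 3 — applied couple M₀=-14 kN·m at a=12 m (b=L-a=4):
  M_3 = R_Ax - M_A  [x≤a] with R_A=-63/64, M_A=-35/8 = (-63/64)·(48/5) - (-35/8) = -203/40 kN·m
Load 4 — applied couple M₀=9 kN·m at a=4 m (b=L-a=12):
  M_4 = R_Ax - M_A - M₀  [x>a] with R_A=81/128, M_A=-27/16 = (81/128)·(48/5) - (-27/16) - 9 = -99/80 kN·m
Superposition: M = Σ M_i = 262157/6000 kN·m ≈ 43.692833 kN·m

M(48/5) = 262157/6000 kN·m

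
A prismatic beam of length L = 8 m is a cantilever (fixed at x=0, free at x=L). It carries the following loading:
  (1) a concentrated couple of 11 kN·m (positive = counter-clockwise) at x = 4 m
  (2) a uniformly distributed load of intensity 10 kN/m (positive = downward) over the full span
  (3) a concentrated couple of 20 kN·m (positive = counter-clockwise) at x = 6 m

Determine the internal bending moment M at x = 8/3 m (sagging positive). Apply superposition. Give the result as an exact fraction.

M(8/3) = -1001/9 kN·m

Load 1 — applied couple M₀=11 kN·m at a=4 m (b=L-a=4):
  M_1 = M₀  [x≤a] = 11 = 11 kN·m
Load 2 — uniform load w=10 kN/m over full span:
  M_2 = -w(L-x)²/2 = -10·(8-(8/3))²/2 = -1280/9 kN·m
Load 3 — applied couple M₀=20 kN·m at a=6 m (b=L-a=2):
  M_3 = M₀  [x≤a] = 20 = 20 kN·m
Superposition: M = Σ M_i = -1001/9 kN·m ≈ -111.222222 kN·m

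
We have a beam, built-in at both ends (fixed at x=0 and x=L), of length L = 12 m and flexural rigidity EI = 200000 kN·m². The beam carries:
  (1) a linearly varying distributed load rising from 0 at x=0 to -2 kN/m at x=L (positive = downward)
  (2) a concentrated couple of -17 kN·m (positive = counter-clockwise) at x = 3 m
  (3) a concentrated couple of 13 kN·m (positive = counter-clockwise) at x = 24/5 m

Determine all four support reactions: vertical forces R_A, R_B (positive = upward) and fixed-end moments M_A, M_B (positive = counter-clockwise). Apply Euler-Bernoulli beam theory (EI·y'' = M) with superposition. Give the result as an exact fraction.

R_A = -2907/800 kN, M_A = -1941/400 kN·m, R_B = -6693/800 kN, M_B = 5299/400 kN·m

Load 1 — triangular load w₀=-2 kN/m (0→w₀ over full span):
  R_A = 3w₀L/20 = 3·(-2)·12/20 = -18/5 kN
  M_A = w₀L²/30 = (-2)·12²/30 = -48/5 kN·m
  R_B = 7w₀L/20 = 7·(-2)·12/20 = -42/5 kN
  M_B = -w₀L²/20 = -(-2)·12²/20 = 72/5 kN·m
Load 2 — applied couple M₀=-17 kN·m at a=3 m (b=L-a=9):
  R_A = 6M₀ab/L³ = 6·(-17)·3·9/12³ = -51/32 kN
  M_A = M₀b(2a-b)/L² = (-17)·9·(2·3-9)/12² = 51/16 kN·m
  R_B = -6M₀ab/L³ = -6·(-17)·3·9/12³ = 51/32 kN
  M_B = M₀a(2b-a)/L² = (-17)·3·(2·9-3)/12² = -85/16 kN·m
Load 3 — applied couple M₀=13 kN·m at a=24/5 m (b=L-a=36/5):
  R_A = 6M₀ab/L³ = 6·13·(24/5)·(36/5)/12³ = 39/25 kN
  M_A = M₀b(2a-b)/L² = 13·(36/5)·(2·(24/5)-(36/5))/12² = 39/25 kN·m
  R_B = -6M₀ab/L³ = -6·13·(24/5)·(36/5)/12³ = -39/25 kN
  M_B = M₀a(2b-a)/L² = 13·(24/5)·(2·(36/5)-(24/5))/12² = 104/25 kN·m
Superposition: R_A = -2907/800 kN, M_A = -1941/400 kN·m, R_B = -6693/800 kN, M_B = 5299/400 kN·m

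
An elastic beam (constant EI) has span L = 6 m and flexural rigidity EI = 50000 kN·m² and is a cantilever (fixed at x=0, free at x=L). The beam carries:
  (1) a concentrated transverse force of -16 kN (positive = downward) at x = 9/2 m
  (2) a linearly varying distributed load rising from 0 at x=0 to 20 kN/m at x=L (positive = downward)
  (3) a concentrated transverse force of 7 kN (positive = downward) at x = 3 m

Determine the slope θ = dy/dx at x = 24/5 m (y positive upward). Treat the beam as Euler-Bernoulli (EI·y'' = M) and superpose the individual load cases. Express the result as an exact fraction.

Load 1 — point force P=-16 kN at a=9/2 m (b=L-a=3/2):
  θ_1 = -Pa²/(2EI)  [x>a] = -(-16)·(9/2)²/(2·50000) = 81/25000 rad
Load 2 — triangular load w₀=20 kN/m (0→w₀ over full span):
  θ_2 = (w₀Lx²/4-w₀L²x/3-w₀x⁴/(24L))/EI = (20·6·(24/5)²/4-20·6²·(24/5)/3-20·(24/5)⁴/(24·6))/50000 = -4176/390625 rad
Load 3 — point force P=7 kN at a=3 m (b=L-a=3):
  θ_3 = -Pa²/(2EI)  [x>a] = -7·3²/(2·50000) = -63/100000 rad
Superposition: θ = Σ θ_i = -101007/12500000 rad ≈ -0.008081 rad

θ(24/5) = -101007/12500000 rad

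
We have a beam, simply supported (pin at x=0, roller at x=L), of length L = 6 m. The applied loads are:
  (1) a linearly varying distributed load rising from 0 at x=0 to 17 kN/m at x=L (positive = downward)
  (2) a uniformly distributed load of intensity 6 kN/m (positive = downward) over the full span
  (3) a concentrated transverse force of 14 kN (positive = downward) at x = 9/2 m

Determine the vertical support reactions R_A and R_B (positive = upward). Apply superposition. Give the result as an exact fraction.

Load 1 — triangular load w₀=17 kN/m (0→w₀ over full span):
  R_A = w₀L/6 = 17·6/6 = 17 kN
  R_B = w₀L/3 = 17·6/3 = 34 kN
Load 2 — uniform load w=6 kN/m over full span:
  R_A = wL/2 = 6·6/2 = 18 kN
  R_B = wL/2 = 6·6/2 = 18 kN
Load 3 — point force P=14 kN at a=9/2 m (b=L-a=3/2):
  R_A = Pb/L = 14·(3/2)/6 = 7/2 kN
  R_B = Pa/L = 14·(9/2)/6 = 21/2 kN
Superposition: R_A = 77/2 kN, R_B = 125/2 kN

R_A = 77/2 kN, R_B = 125/2 kN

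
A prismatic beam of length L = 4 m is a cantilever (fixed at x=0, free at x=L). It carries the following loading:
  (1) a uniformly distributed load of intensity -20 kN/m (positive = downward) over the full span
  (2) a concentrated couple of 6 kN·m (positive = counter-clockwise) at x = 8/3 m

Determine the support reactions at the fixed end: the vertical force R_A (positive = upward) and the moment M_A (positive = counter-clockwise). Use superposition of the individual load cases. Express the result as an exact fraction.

R_A = -80 kN, M_A = -166 kN·m

Load 1 — uniform load w=-20 kN/m over full span:
  R_A = wL = (-20)·4 = -80 kN
  M_A = wL²/2 = (-20)·4²/2 = -160 kN·m
Load 2 — applied couple M₀=6 kN·m at a=8/3 m (b=L-a=4/3):
  R_A = 0 kN
  M_A = -M₀ = -6 kN·m
Superposition: R_A = -80 kN, M_A = -166 kN·m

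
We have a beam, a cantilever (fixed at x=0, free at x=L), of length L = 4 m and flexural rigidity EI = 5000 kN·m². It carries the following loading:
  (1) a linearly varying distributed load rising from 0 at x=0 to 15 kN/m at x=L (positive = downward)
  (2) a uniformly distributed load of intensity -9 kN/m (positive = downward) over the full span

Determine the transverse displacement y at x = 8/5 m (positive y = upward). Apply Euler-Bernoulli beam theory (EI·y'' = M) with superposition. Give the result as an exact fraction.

y(8/5) = -4768/1953125 m

Load 1 — triangular load w₀=15 kN/m (0→w₀ over full span):
  y_1 = (w₀Lx³/12-w₀L²x²/6-w₀x⁵/(120L))/EI = (15·4·(8/5)³/12-15·4²·(8/5)²/6-15·(8/5)⁵/(120·4))/5000 = -32128/1953125 m
Load 2 — uniform load w=-9 kN/m over full span:
  y_2 = -wx²(x²-4Lx+6L²)/(24EI) = -(-9)·(8/5)²·((8/5)²-4·4·(8/5)+6·4²)/(24·5000) = 5472/390625 m
Superposition: y = Σ y_i = -4768/1953125 m ≈ -0.002441 m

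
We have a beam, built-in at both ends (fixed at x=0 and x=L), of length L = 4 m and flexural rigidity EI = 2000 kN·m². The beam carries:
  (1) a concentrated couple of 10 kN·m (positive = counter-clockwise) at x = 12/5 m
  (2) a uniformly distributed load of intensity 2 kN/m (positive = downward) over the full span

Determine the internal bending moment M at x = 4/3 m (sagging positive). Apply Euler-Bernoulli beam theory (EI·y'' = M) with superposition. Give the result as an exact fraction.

M(4/3) = 112/45 kN·m

Load 1 — applied couple M₀=10 kN·m at a=12/5 m (b=L-a=8/5):
  M_1 = R_Ax - M_A  [x≤a] with R_A=18/5, M_A=16/5 = (18/5)·(4/3) - (16/5) = 8/5 kN·m
Load 2 — uniform load w=2 kN/m over full span:
  M_2 = wLx/2 - wL²/12 - wx²/2 = 2·4·(4/3)/2 - 2·4²/12 - 2·(4/3)²/2 = 8/9 kN·m
Superposition: M = Σ M_i = 112/45 kN·m ≈ 2.488889 kN·m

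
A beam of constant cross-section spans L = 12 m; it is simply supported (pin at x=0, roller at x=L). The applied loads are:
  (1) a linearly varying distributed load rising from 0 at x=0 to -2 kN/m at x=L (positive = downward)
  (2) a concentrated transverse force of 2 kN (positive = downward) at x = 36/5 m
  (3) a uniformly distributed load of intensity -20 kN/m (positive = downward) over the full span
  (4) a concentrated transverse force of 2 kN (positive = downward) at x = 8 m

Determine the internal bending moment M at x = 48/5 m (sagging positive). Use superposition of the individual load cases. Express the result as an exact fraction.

Load 1 — triangular load w₀=-2 kN/m (0→w₀ over full span):
  M_1 = w₀Lx/6 - w₀x³/(6L) = (-2)·12·(48/5)/6 - (-2)·(48/5)³/(6·12) = -1728/125 kN·m
Load 2 — point force P=2 kN at a=36/5 m (b=L-a=24/5):
  M_2 = Pa(L-x)/L  [x>a] = 2·(36/5)·(12-(48/5))/12 = 72/25 kN·m
Load 3 — uniform load w=-20 kN/m over full span:
  M_3 = wx(L-x)/2 = (-20)·(48/5)·(12-(48/5))/2 = -1152/5 kN·m
Load 4 — point force P=2 kN at a=8 m (b=L-a=4):
  M_4 = Pa(L-x)/L  [x>a] = 2·8·(12-(48/5))/12 = 16/5 kN·m
Superposition: M = Σ M_i = -29768/125 kN·m ≈ -238.144000 kN·m

M(48/5) = -29768/125 kN·m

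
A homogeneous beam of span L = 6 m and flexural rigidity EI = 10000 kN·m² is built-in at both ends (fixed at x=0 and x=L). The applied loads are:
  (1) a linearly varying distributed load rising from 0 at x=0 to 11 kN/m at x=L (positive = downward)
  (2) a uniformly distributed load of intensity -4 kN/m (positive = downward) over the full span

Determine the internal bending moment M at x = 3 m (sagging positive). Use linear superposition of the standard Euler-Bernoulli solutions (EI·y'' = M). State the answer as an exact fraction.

M(3) = 9/4 kN·m

Load 1 — triangular load w₀=11 kN/m (0→w₀ over full span):
  M_1 = 3w₀Lx/20 - w₀L²/30 - w₀x³/(6L) = 3·11·6·3/20 - 11·6²/30 - 11·3³/(6·6) = 33/4 kN·m
Load 2 — uniform load w=-4 kN/m over full span:
  M_2 = wLx/2 - wL²/12 - wx²/2 = (-4)·6·3/2 - (-4)·6²/12 - (-4)·3²/2 = -6 kN·m
Superposition: M = Σ M_i = 9/4 kN·m ≈ 2.250000 kN·m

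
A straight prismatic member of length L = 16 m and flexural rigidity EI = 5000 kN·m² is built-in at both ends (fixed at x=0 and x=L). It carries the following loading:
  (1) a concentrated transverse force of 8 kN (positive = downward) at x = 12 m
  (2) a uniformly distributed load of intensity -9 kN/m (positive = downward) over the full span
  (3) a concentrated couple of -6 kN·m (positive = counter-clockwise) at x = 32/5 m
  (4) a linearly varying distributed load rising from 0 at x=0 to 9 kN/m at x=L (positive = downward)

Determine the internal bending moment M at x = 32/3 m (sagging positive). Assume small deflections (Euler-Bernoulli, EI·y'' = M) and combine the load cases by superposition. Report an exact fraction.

M(32/3) = -3574/225 kN·m

Load 1 — point force P=8 kN at a=12 m (b=L-a=4):
  M_1 = Pb²(3a+b)x/L³ - Pab²/L²  [x≤a] = 8·4²·(3·12+4)·(32/3)/16³ - 8·12·4²/16² = 22/3 kN·m
Load 2 — uniform load w=-9 kN/m over full span:
  M_2 = wLx/2 - wL²/12 - wx²/2 = (-9)·16·(32/3)/2 - (-9)·16²/12 - (-9)·(32/3)²/2 = -64 kN·m
Load 3 — applied couple M₀=-6 kN·m at a=32/5 m (b=L-a=48/5):
  M_3 = R_Ax - M_A - M₀  [x>a] with R_A=-27/50, M_A=-18/25 = (-27/50)·(32/3) - (-18/25) - (-6) = 24/25 kN·m
Load 4 — triangular load w₀=9 kN/m (0→w₀ over full span):
  M_4 = 3w₀Lx/20 - w₀L²/30 - w₀x³/(6L) = 3·9·16·(32/3)/20 - 9·16²/30 - 9·(32/3)³/(6·16) = 1792/45 kN·m
Superposition: M = Σ M_i = -3574/225 kN·m ≈ -15.884444 kN·m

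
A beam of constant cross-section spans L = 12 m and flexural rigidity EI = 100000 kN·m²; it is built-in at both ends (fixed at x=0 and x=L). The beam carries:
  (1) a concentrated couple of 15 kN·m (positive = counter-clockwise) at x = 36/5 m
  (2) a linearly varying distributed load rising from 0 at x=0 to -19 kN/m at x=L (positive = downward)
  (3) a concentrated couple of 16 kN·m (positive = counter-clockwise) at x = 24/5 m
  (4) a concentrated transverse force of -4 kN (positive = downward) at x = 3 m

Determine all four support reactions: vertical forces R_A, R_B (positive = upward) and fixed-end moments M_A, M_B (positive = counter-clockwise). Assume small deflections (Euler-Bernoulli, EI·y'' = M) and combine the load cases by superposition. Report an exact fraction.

R_A = -6771/200 kN, M_A = -9123/100 kN·m, R_B = -16829/200 kN, M_B = 14597/100 kN·m

Load 1 — applied couple M₀=15 kN·m at a=36/5 m (b=L-a=24/5):
  R_A = 6M₀ab/L³ = 6·15·(36/5)·(24/5)/12³ = 9/5 kN
  M_A = M₀b(2a-b)/L² = 15·(24/5)·(2·(36/5)-(24/5))/12² = 24/5 kN·m
  R_B = -6M₀ab/L³ = -6·15·(36/5)·(24/5)/12³ = -9/5 kN
  M_B = M₀a(2b-a)/L² = 15·(36/5)·(2·(24/5)-(36/5))/12² = 9/5 kN·m
Load 2 — triangular load w₀=-19 kN/m (0→w₀ over full span):
  R_A = 3w₀L/20 = 3·(-19)·12/20 = -171/5 kN
  M_A = w₀L²/30 = (-19)·12²/30 = -456/5 kN·m
  R_B = 7w₀L/20 = 7·(-19)·12/20 = -399/5 kN
  M_B = -w₀L²/20 = -(-19)·12²/20 = 684/5 kN·m
Load 3 — applied couple M₀=16 kN·m at a=24/5 m (b=L-a=36/5):
  R_A = 6M₀ab/L³ = 6·16·(24/5)·(36/5)/12³ = 48/25 kN
  M_A = M₀b(2a-b)/L² = 16·(36/5)·(2·(24/5)-(36/5))/12² = 48/25 kN·m
  R_B = -6M₀ab/L³ = -6·16·(24/5)·(36/5)/12³ = -48/25 kN
  M_B = M₀a(2b-a)/L² = 16·(24/5)·(2·(36/5)-(24/5))/12² = 128/25 kN·m
Load 4 — point force P=-4 kN at a=3 m (b=L-a=9):
  R_A = Pb²(3a+b)/L³ = (-4)·9²·(3·3+9)/12³ = -27/8 kN
  M_A = Pab²/L² = (-4)·3·9²/12² = -27/4 kN·m
  R_B = Pa²(a+3b)/L³ = (-4)·3²·(3+3·9)/12³ = -5/8 kN
  M_B = -Pa²b/L² = -(-4)·3²·9/12² = 9/4 kN·m
Superposition: R_A = -6771/200 kN, M_A = -9123/100 kN·m, R_B = -16829/200 kN, M_B = 14597/100 kN·m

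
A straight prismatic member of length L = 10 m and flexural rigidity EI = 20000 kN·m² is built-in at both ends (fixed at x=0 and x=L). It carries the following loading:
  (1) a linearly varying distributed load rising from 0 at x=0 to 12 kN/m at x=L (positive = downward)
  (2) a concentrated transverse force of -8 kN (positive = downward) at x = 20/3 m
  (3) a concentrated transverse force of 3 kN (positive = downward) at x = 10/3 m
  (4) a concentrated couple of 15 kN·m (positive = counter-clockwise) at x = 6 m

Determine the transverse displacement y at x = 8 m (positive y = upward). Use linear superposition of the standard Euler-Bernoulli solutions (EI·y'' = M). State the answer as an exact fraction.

Load 1 — triangular load w₀=12 kN/m (0→w₀ over full span):
  y_1 = -w₀x²(L-x)²(x+2L)/(120LEI) = -12·8²·(10-8)²·(8+2·10)/(120·10·20000) = -56/15625 m
Load 2 — point force P=-8 kN at a=20/3 m (b=L-a=10/3):
  y_2 = -Pa²(L-x)²(3bL-(3b+a)(L-x))/(6L³EI)  [x>a] = -(-8)·(20/3)²·(10-8)²·(3·(10/3)·10-(3·(10/3)+(20/3))·(10-8))/(6·10³·20000) = 8/10125 m
Load 3 — point force P=3 kN at a=10/3 m (b=L-a=20/3):
  y_3 = -Pa²(L-x)²(3bL-(3b+a)(L-x))/(6L³EI)  [x>a] = -3·(10/3)²·(10-8)²·(3·(20/3)·10-(3·(20/3)+(10/3))·(10-8))/(6·10³·20000) = -23/135000 m
Load 4 — applied couple M₀=15 kN·m at a=6 m (b=L-a=4):
  y_4 = (R_Ax³/6 - M_Ax²/2 - M₀(x-a)²/2)/EI  [x>a] with R_A=54/25, M_A=24/5 = ((54/25)·8³/6 - (24/5)·8²/2 - 15·(8-6)²/2)/20000 = 9/250000 m
Superposition: y = Σ y_i = -59297/20250000 m ≈ -0.002928 m

y(8) = -59297/20250000 m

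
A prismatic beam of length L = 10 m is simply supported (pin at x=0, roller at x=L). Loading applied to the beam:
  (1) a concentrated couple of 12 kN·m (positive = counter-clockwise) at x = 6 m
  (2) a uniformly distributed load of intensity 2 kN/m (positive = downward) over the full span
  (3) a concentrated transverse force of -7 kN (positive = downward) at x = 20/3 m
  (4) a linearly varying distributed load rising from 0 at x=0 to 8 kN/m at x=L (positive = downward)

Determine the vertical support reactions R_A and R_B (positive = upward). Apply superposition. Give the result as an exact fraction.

Load 1 — applied couple M₀=12 kN·m at a=6 m (b=L-a=4):
  R_A = M₀/L = 12/10 = 6/5 kN
  R_B = -M₀/L = -12/10 = -6/5 kN
Load 2 — uniform load w=2 kN/m over full span:
  R_A = wL/2 = 2·10/2 = 10 kN
  R_B = wL/2 = 2·10/2 = 10 kN
Load 3 — point force P=-7 kN at a=20/3 m (b=L-a=10/3):
  R_A = Pb/L = (-7)·(10/3)/10 = -7/3 kN
  R_B = Pa/L = (-7)·(20/3)/10 = -14/3 kN
Load 4 — triangular load w₀=8 kN/m (0→w₀ over full span):
  R_A = w₀L/6 = 8·10/6 = 40/3 kN
  R_B = w₀L/3 = 8·10/3 = 80/3 kN
Superposition: R_A = 111/5 kN, R_B = 154/5 kN

R_A = 111/5 kN, R_B = 154/5 kN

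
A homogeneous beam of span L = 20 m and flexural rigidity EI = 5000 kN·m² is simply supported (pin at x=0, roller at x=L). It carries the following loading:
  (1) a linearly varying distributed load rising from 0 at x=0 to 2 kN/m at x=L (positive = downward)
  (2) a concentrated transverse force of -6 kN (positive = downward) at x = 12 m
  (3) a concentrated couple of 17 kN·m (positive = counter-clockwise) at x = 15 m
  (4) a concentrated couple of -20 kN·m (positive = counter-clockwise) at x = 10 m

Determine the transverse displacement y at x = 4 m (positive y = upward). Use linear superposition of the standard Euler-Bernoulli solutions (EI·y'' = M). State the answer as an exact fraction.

Load 1 — triangular load w₀=2 kN/m (0→w₀ over full span):
  y_1 = -w₀x(7L⁴-10L²x²+3x⁴)/(360LEI) = -2·4·(7·20⁴-10·20²·4²+3·4⁴)/(360·20·5000) = -11008/46875 m
Load 2 — point force P=-6 kN at a=12 m (b=L-a=8):
  y_2 = -Pbx(L²-b²-x²)/(6LEI)  [x≤a] = -(-6)·8·4·(20²-8²-4²)/(6·20·5000) = 64/625 m
Load 3 — applied couple M₀=17 kN·m at a=15 m (b=L-a=5):
  y_3 = (M₀x³/(6L)+C₁x)/EI  [x≤a] with C₁=M₀(3b²-L²)/(6L)=-1105/24 = (17·4³/(6·20)+(-1105/24)·4)/5000 = -1751/50000 m
Load 4 — applied couple M₀=-20 kN·m at a=10 m (b=L-a=10):
  y_4 = (M₀x³/(6L)+C₁x)/EI  [x≤a] with C₁=M₀(3b²-L²)/(6L)=50/3 = ((-20)·4³/(6·20)+(50/3)·4)/5000 = 7/625 m
Superposition: y = Σ y_i = -117193/750000 m ≈ -0.156257 m

y(4) = -117193/750000 m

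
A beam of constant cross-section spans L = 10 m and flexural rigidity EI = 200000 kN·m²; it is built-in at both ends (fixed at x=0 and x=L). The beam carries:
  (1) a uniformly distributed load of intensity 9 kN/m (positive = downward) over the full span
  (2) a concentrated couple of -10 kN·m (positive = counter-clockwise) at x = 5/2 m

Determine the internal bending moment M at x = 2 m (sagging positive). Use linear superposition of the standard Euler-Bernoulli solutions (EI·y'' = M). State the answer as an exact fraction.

M(2) = -57/8 kN·m

Load 1 — uniform load w=9 kN/m over full span:
  M_1 = wLx/2 - wL²/12 - wx²/2 = 9·10·2/2 - 9·10²/12 - 9·2²/2 = -3 kN·m
Load 2 — applied couple M₀=-10 kN·m at a=5/2 m (b=L-a=15/2):
  M_2 = R_Ax - M_A  [x≤a] with R_A=-9/8, M_A=15/8 = (-9/8)·2 - (15/8) = -33/8 kN·m
Superposition: M = Σ M_i = -57/8 kN·m ≈ -7.125000 kN·m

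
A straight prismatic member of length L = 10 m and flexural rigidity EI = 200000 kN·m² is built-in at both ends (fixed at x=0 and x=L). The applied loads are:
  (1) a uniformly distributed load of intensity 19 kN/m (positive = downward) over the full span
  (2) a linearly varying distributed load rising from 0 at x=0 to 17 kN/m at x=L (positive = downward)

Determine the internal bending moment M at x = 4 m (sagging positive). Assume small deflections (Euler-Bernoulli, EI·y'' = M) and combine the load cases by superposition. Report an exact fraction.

M(4) = 1453/15 kN·m

Load 1 — uniform load w=19 kN/m over full span:
  M_1 = wLx/2 - wL²/12 - wx²/2 = 19·10·4/2 - 19·10²/12 - 19·4²/2 = 209/3 kN·m
Load 2 — triangular load w₀=17 kN/m (0→w₀ over full span):
  M_2 = 3w₀Lx/20 - w₀L²/30 - w₀x³/(6L) = 3·17·10·4/20 - 17·10²/30 - 17·4³/(6·10) = 136/5 kN·m
Superposition: M = Σ M_i = 1453/15 kN·m ≈ 96.866667 kN·m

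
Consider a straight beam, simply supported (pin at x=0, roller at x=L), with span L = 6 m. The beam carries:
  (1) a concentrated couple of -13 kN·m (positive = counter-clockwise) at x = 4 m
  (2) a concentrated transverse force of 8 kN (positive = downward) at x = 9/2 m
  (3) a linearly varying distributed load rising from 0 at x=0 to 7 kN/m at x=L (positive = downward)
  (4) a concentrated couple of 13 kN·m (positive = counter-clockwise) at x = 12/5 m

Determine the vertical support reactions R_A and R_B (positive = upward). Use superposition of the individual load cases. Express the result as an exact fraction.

Load 1 — applied couple M₀=-13 kN·m at a=4 m (b=L-a=2):
  R_A = M₀/L = (-13)/6 = -13/6 kN
  R_B = -M₀/L = -(-13)/6 = 13/6 kN
Load 2 — point force P=8 kN at a=9/2 m (b=L-a=3/2):
  R_A = Pb/L = 8·(3/2)/6 = 2 kN
  R_B = Pa/L = 8·(9/2)/6 = 6 kN
Load 3 — triangular load w₀=7 kN/m (0→w₀ over full span):
  R_A = w₀L/6 = 7·6/6 = 7 kN
  R_B = w₀L/3 = 7·6/3 = 14 kN
Load 4 — applied couple M₀=13 kN·m at a=12/5 m (b=L-a=18/5):
  R_A = M₀/L = 13/6 kN
  R_B = -M₀/L = -13/6 kN
Superposition: R_A = 9 kN, R_B = 20 kN

R_A = 9 kN, R_B = 20 kN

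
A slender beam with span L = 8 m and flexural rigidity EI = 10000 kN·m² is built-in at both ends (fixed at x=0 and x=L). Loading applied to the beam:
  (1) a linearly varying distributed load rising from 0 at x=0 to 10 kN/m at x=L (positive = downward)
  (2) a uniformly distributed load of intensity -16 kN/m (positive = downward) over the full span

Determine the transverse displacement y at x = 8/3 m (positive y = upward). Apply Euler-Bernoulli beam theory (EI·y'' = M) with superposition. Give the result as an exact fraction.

y(8/3) = 4352/455625 m

Load 1 — triangular load w₀=10 kN/m (0→w₀ over full span):
  y_1 = -w₀x²(L-x)²(x+2L)/(120LEI) = -10·(8/3)²·(8-(8/3))²·((8/3)+2·8)/(120·8·10000) = -1792/455625 m
Load 2 — uniform load w=-16 kN/m over full span:
  y_2 = -wx²(L-x)²/(24EI) = -(-16)·(8/3)²·(8-(8/3))²/(24·10000) = 2048/151875 m
Superposition: y = Σ y_i = 4352/455625 m ≈ 0.009552 m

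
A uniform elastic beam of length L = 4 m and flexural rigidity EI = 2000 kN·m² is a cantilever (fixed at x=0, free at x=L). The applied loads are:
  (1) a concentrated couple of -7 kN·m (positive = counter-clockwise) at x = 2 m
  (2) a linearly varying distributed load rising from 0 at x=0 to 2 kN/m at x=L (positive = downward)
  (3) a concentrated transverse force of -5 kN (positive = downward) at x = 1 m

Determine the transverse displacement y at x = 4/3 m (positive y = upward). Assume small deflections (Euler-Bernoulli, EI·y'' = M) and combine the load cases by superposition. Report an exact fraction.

y(4/3) = -84863/14580000 m

Load 1 — applied couple M₀=-7 kN·m at a=2 m (b=L-a=2):
  y_1 = M₀x²/(2EI)  [x≤a] = (-7)·(4/3)²/(2·2000) = -7/2250 m
Load 2 — triangular load w₀=2 kN/m (0→w₀ over full span):
  y_2 = (w₀Lx³/12-w₀L²x²/6-w₀x⁵/(120L))/EI = (2·4·(4/3)³/12-2·4²·(4/3)²/6-2·(4/3)⁵/(120·4))/2000 = -1804/455625 m
Load 3 — point force P=-5 kN at a=1 m (b=L-a=3):
  y_3 = -Pa²(3x-a)/(6EI)  [x>a] = -(-5)·1²·(3·(4/3)-1)/(6·2000) = 1/800 m
Superposition: y = Σ y_i = -84863/14580000 m ≈ -0.005821 m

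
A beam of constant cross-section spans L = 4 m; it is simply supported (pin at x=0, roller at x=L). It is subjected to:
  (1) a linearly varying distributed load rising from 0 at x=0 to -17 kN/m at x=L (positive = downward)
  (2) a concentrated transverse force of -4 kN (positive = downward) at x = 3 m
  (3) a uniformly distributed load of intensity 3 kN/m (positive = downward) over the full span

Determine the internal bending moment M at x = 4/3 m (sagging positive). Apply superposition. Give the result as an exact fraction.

M(4/3) = -764/81 kN·m

Load 1 — triangular load w₀=-17 kN/m (0→w₀ over full span):
  M_1 = w₀Lx/6 - w₀x³/(6L) = (-17)·4·(4/3)/6 - (-17)·(4/3)³/(6·4) = -1088/81 kN·m
Load 2 — point force P=-4 kN at a=3 m (b=L-a=1):
  M_2 = Pbx/L  [x≤a] = (-4)·1·(4/3)/4 = -4/3 kN·m
Load 3 — uniform load w=3 kN/m over full span:
  M_3 = wx(L-x)/2 = 3·(4/3)·(4-(4/3))/2 = 16/3 kN·m
Superposition: M = Σ M_i = -764/81 kN·m ≈ -9.432099 kN·m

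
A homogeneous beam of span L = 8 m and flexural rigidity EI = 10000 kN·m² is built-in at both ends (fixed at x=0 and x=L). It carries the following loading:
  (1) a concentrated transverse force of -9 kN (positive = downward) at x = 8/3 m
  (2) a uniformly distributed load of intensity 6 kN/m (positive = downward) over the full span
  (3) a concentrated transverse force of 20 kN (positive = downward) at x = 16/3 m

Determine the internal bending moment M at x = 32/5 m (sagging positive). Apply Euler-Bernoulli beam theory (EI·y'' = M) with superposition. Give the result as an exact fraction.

Load 1 — point force P=-9 kN at a=8/3 m (b=L-a=16/3):
  M_1 = Pa²(a+3b)(L-x)/L³ - Pa²b/L²  [x>a] = (-9)·(8/3)²·((8/3)+3·(16/3))·(8-(32/5))/8³ - (-9)·(8/3)²·(16/3)/8² = 8/5 kN·m
Load 2 — uniform load w=6 kN/m over full span:
  M_2 = wLx/2 - wL²/12 - wx²/2 = 6·8·(32/5)/2 - 6·8²/12 - 6·(32/5)²/2 = -32/25 kN·m
Load 3 — point force P=20 kN at a=16/3 m (b=L-a=8/3):
  M_3 = Pa²(a+3b)(L-x)/L³ - Pa²b/L²  [x>a] = 20·(16/3)²·((16/3)+3·(8/3))·(8-(32/5))/8³ - 20·(16/3)²·(8/3)/8² = 0 kN·m
Superposition: M = Σ M_i = 8/25 kN·m ≈ 0.320000 kN·m

M(32/5) = 8/25 kN·m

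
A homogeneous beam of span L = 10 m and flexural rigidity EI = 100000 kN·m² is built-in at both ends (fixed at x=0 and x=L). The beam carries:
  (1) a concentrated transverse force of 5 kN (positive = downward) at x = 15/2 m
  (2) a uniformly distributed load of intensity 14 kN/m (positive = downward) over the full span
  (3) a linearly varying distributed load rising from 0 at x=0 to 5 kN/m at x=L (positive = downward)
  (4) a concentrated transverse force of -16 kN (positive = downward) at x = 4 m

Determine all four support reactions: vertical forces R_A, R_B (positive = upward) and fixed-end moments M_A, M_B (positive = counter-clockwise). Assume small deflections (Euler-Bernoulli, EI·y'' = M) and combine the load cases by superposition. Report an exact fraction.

R_A = 271653/4000 kN, M_A = 270329/2400 kN·m, R_B = 344347/4000 kN, M_B = -320011/2400 kN·m

Load 1 — point force P=5 kN at a=15/2 m (b=L-a=5/2):
  R_A = Pb²(3a+b)/L³ = 5·(5/2)²·(3·(15/2)+(5/2))/10³ = 25/32 kN
  M_A = Pab²/L² = 5·(15/2)·(5/2)²/10² = 75/32 kN·m
  R_B = Pa²(a+3b)/L³ = 5·(15/2)²·((15/2)+3·(5/2))/10³ = 135/32 kN
  M_B = -Pa²b/L² = -5·(15/2)²·(5/2)/10² = -225/32 kN·m
Load 2 — uniform load w=14 kN/m over full span:
  R_A = wL/2 = 14·10/2 = 70 kN
  M_A = wL²/12 = 14·10²/12 = 350/3 kN·m
  R_B = wL/2 = 14·10/2 = 70 kN
  M_B = -wL²/12 = -14·10²/12 = -350/3 kN·m
Load 3 — triangular load w₀=5 kN/m (0→w₀ over full span):
  R_A = 3w₀L/20 = 3·5·10/20 = 15/2 kN
  M_A = w₀L²/30 = 5·10²/30 = 50/3 kN·m
  R_B = 7w₀L/20 = 7·5·10/20 = 35/2 kN
  M_B = -w₀L²/20 = -5·10²/20 = -25 kN·m
Load 4 — point force P=-16 kN at a=4 m (b=L-a=6):
  R_A = Pb²(3a+b)/L³ = (-16)·6²·(3·4+6)/10³ = -1296/125 kN
  M_A = Pab²/L² = (-16)·4·6²/10² = -576/25 kN·m
  R_B = Pa²(a+3b)/L³ = (-16)·4²·(4+3·6)/10³ = -704/125 kN
  M_B = -Pa²b/L² = -(-16)·4²·6/10² = 384/25 kN·m
Superposition: R_A = 271653/4000 kN, M_A = 270329/2400 kN·m, R_B = 344347/4000 kN, M_B = -320011/2400 kN·m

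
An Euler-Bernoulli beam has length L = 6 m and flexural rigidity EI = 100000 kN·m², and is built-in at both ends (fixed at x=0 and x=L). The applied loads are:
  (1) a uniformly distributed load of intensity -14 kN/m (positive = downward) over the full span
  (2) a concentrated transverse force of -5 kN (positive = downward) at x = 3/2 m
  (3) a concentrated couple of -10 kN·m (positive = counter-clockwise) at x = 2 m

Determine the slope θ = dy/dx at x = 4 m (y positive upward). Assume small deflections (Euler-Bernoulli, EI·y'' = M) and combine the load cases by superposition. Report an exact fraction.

θ(4) = -637/3600000 rad

Load 1 — uniform load w=-14 kN/m over full span:
  θ_1 = -wx(L-x)(L-2x)/(12EI) = -(-14)·4·(6-4)·(6-2·4)/(12·100000) = -7/37500 rad
Load 2 — point force P=-5 kN at a=3/2 m (b=L-a=9/2):
  θ_2 = Pa²(L-x)(2bL-(3b+a)(L-x))/(2L³EI)  [x>a] = (-5)·(3/2)²·(6-4)·(2·(9/2)·6-(3·(9/2)+(3/2))·(6-4))/(2·6³·100000) = -1/80000 rad
Load 3 — applied couple M₀=-10 kN·m at a=2 m (b=L-a=4):
  θ_3 = (R_Ax²/2 - M_Ax - M₀(x-a))/EI  [x>a] with R_A=-20/9, M_A=0 = ((-20/9)·4²/2 - 0·4 - (-10)·(4-2))/100000 = 1/45000 rad
Superposition: θ = Σ θ_i = -637/3600000 rad ≈ -0.000177 rad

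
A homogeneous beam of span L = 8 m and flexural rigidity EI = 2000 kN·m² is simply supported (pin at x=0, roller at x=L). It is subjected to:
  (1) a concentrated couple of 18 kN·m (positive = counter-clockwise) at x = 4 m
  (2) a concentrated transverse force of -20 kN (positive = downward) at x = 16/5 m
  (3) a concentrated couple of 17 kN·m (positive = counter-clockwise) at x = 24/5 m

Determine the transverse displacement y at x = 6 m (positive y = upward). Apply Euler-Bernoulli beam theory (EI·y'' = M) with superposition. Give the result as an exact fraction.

y(6) = 4057/60000 m

Load 1 — applied couple M₀=18 kN·m at a=4 m (b=L-a=4):
  y_1 = (M₀x³/(6L)-M₀(x-a)²/2+C₁x)/EI  [x>a] with C₁=M₀(3b²-L²)/(6L)=-6 = (18·6³/(6·8)-18·(6-4)²/2+(-6)·6)/2000 = 9/2000 m
Load 2 — point force P=-20 kN at a=16/5 m (b=L-a=24/5):
  y_2 = -Pa(L-x)(2Lx-a²-x²)/(6LEI)  [x>a] = -(-20)·(16/5)·(8-6)·(2·8·6-(16/5)²-6²)/(6·8·2000) = 622/9375 m
Load 3 — applied couple M₀=17 kN·m at a=24/5 m (b=L-a=16/5):
  y_3 = (M₀x³/(6L)-M₀(x-a)²/2+C₁x)/EI  [x>a] with C₁=M₀(3b²-L²)/(6L)=-884/75 = (17·6³/(6·8)-17·(6-(24/5))²/2+(-884/75)·6)/2000 = -323/100000 m
Superposition: y = Σ y_i = 4057/60000 m ≈ 0.067617 m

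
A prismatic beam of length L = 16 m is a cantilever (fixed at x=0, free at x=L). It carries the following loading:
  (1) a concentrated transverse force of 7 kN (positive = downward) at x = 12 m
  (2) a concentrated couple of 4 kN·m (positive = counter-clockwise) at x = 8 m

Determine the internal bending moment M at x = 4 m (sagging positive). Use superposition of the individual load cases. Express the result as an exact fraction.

M(4) = -52 kN·m

Load 1 — point force P=7 kN at a=12 m (b=L-a=4):
  M_1 = -P(a-x)  [x≤a] = -7·(12-4) = -56 kN·m
Load 2 — applied couple M₀=4 kN·m at a=8 m (b=L-a=8):
  M_2 = M₀  [x≤a] = 4 = 4 kN·m
Superposition: M = Σ M_i = -52 kN·m ≈ -52.000000 kN·m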